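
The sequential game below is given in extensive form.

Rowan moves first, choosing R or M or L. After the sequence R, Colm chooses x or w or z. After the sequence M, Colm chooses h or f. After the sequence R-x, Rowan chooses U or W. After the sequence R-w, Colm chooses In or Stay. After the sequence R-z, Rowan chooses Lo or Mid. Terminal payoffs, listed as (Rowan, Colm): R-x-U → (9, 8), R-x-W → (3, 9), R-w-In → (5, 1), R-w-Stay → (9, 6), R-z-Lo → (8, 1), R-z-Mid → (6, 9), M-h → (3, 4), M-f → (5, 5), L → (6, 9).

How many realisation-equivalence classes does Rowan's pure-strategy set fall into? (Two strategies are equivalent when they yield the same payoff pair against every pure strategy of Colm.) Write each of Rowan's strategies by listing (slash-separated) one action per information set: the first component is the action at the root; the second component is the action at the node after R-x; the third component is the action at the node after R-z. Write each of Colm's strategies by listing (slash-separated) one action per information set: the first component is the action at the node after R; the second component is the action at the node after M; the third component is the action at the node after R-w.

6

Rowan has 12 pure strategies: R/U/Lo, R/U/Mid, R/W/Lo, R/W/Mid, M/U/Lo, M/U/Mid, M/W/Lo, M/W/Mid, L/U/Lo, L/U/Mid, L/W/Lo, L/W/Mid. Columns: x/h/In, x/h/Stay, x/f/In, x/f/Stay, w/h/In, w/h/Stay, w/f/In, w/f/Stay, z/h/In, z/h/Stay, z/f/In, z/f/Stay.
{R/U/Lo} → row (9,8) (9,8) (9,8) (9,8) (5,1) (9,6) (5,1) (9,6) (8,1) (8,1) (8,1) (8,1)
{R/U/Mid} → row (9,8) (9,8) (9,8) (9,8) (5,1) (9,6) (5,1) (9,6) (6,9) (6,9) (6,9) (6,9)
{R/W/Lo} → row (3,9) (3,9) (3,9) (3,9) (5,1) (9,6) (5,1) (9,6) (8,1) (8,1) (8,1) (8,1)
{R/W/Mid} → row (3,9) (3,9) (3,9) (3,9) (5,1) (9,6) (5,1) (9,6) (6,9) (6,9) (6,9) (6,9)
{M/U/Lo, M/U/Mid, M/W/Lo, M/W/Mid} → row (3,4) (3,4) (5,5) (5,5) (3,4) (3,4) (5,5) (5,5) (3,4) (3,4) (5,5) (5,5)
{L/U/Lo, L/U/Mid, L/W/Lo, L/W/Mid} → row (6,9) (6,9) (6,9) (6,9) (6,9) (6,9) (6,9) (6,9) (6,9) (6,9) (6,9) (6,9)
That's 6 distinct rows out of 12 strategies.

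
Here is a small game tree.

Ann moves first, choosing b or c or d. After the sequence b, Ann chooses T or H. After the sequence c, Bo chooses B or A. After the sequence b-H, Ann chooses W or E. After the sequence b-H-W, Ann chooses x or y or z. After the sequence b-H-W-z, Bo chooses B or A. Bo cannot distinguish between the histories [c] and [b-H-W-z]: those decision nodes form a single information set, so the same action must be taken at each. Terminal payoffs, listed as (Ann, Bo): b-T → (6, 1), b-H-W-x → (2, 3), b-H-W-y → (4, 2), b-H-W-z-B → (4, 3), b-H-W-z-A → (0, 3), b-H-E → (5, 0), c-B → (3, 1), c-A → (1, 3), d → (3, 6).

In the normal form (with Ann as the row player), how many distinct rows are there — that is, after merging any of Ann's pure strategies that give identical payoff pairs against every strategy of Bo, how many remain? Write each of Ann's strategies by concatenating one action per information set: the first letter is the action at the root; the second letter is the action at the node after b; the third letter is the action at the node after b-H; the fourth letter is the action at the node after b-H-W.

7

Ann has 36 pure strategies: bTWx, bTWy, bTWz, bTEx, bTEy, bTEz, bHWx, bHWy, bHWz, bHEx, bHEy, bHEz, cTWx, cTWy, cTWz, cTEx, cTEy, cTEz, cHWx, cHWy, cHWz, cHEx, cHEy, cHEz, dTWx, dTWy, dTWz, dTEx, dTEy, dTEz, dHWx, dHWy, dHWz, dHEx, dHEy, dHEz. Columns: B, A.
{bTWx, bTWy, bTWz, bTEx, bTEy, bTEz} → row (6,1) (6,1)
{bHWx} → row (2,3) (2,3)
{bHWy} → row (4,2) (4,2)
{bHWz} → row (4,3) (0,3)
{bHEx, bHEy, bHEz} → row (5,0) (5,0)
{cTWx, cTWy, cTWz, cTEx, cTEy, cTEz, cHWx, cHWy, cHWz, cHEx, cHEy, cHEz} → row (3,1) (1,3)
{dTWx, dTWy, dTWz, dTEx, dTEy, dTEz, dHWx, dHWy, dHWz, dHEx, dHEy, dHEz} → row (3,6) (3,6)
That's 7 distinct rows out of 36 strategies.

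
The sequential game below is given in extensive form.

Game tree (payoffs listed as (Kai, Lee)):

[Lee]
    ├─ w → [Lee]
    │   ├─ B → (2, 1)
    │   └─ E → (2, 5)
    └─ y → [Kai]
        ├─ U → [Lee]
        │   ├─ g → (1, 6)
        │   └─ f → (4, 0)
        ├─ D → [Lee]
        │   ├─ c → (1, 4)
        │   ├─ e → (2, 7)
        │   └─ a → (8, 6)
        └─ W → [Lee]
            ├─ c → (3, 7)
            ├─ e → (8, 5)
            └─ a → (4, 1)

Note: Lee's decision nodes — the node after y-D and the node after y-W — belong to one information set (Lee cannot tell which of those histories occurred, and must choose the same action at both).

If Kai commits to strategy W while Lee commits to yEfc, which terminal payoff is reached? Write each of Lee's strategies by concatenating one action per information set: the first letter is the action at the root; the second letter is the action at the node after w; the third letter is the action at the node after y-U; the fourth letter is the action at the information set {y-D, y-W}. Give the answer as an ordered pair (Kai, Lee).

Trace the play path from the root:
  Lee plays y
  Kai plays W at [y]
  Lee plays c at [y-W]
→ terminal payoff (3, 7).
(Lee's choice at the node after w is never reached on this path, so it doesn't affect the outcome.)

(3, 7)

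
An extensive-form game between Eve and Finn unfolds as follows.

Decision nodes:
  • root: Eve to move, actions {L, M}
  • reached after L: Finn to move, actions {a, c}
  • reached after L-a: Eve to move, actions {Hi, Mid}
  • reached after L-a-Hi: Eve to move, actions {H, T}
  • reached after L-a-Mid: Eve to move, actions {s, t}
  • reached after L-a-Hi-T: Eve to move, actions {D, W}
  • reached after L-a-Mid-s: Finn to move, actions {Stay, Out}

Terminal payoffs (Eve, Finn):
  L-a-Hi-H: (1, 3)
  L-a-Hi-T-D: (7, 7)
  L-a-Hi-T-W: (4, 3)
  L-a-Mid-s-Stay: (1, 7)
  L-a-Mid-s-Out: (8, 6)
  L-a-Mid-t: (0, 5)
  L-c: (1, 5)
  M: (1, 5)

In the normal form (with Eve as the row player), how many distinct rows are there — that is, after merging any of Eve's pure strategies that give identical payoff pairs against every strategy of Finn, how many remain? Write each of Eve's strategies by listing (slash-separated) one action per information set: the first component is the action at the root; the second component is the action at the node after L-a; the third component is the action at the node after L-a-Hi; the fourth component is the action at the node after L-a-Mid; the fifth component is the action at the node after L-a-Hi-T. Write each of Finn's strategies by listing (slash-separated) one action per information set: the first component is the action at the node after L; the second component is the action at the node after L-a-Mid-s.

Eve has 32 pure strategies: L/Hi/H/s/D, L/Hi/H/s/W, L/Hi/H/t/D, L/Hi/H/t/W, L/Hi/T/s/D, L/Hi/T/s/W, L/Hi/T/t/D, L/Hi/T/t/W, L/Mid/H/s/D, L/Mid/H/s/W, L/Mid/H/t/D, L/Mid/H/t/W, L/Mid/T/s/D, L/Mid/T/s/W, L/Mid/T/t/D, L/Mid/T/t/W, M/Hi/H/s/D, M/Hi/H/s/W, M/Hi/H/t/D, M/Hi/H/t/W, M/Hi/T/s/D, M/Hi/T/s/W, M/Hi/T/t/D, M/Hi/T/t/W, M/Mid/H/s/D, M/Mid/H/s/W, M/Mid/H/t/D, M/Mid/H/t/W, M/Mid/T/s/D, M/Mid/T/s/W, M/Mid/T/t/D, M/Mid/T/t/W. Columns: a/Stay, a/Out, c/Stay, c/Out.
{L/Hi/H/s/D, L/Hi/H/s/W, L/Hi/H/t/D, L/Hi/H/t/W} → row (1,3) (1,3) (1,5) (1,5)
{L/Hi/T/s/D, L/Hi/T/t/D} → row (7,7) (7,7) (1,5) (1,5)
{L/Hi/T/s/W, L/Hi/T/t/W} → row (4,3) (4,3) (1,5) (1,5)
{L/Mid/H/s/D, L/Mid/H/s/W, L/Mid/T/s/D, L/Mid/T/s/W} → row (1,7) (8,6) (1,5) (1,5)
{L/Mid/H/t/D, L/Mid/H/t/W, L/Mid/T/t/D, L/Mid/T/t/W} → row (0,5) (0,5) (1,5) (1,5)
{M/Hi/H/s/D, M/Hi/H/s/W, M/Hi/H/t/D, M/Hi/H/t/W, M/Hi/T/s/D, M/Hi/T/s/W, M/Hi/T/t/D, M/Hi/T/t/W, M/Mid/H/s/D, M/Mid/H/s/W, M/Mid/H/t/D, M/Mid/H/t/W, M/Mid/T/s/D, M/Mid/T/s/W, M/Mid/T/t/D, M/Mid/T/t/W} → row (1,5) (1,5) (1,5) (1,5)
That's 6 distinct rows out of 32 strategies.

6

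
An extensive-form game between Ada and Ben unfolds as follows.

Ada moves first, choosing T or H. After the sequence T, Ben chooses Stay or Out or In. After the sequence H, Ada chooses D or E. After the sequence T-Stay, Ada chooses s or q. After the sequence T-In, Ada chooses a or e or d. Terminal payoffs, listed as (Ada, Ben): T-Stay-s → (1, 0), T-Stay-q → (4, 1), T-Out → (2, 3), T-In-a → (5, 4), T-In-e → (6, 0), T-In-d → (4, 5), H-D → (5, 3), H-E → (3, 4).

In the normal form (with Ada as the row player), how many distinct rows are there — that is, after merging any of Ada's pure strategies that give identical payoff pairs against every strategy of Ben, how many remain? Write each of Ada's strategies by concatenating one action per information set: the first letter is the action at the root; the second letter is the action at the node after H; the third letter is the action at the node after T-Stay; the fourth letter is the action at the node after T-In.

Ada has 24 pure strategies: TDsa, TDse, TDsd, TDqa, TDqe, TDqd, TEsa, TEse, TEsd, TEqa, TEqe, TEqd, HDsa, HDse, HDsd, HDqa, HDqe, HDqd, HEsa, HEse, HEsd, HEqa, HEqe, HEqd. Columns: Stay, Out, In.
{TDsa, TEsa} → row (1,0) (2,3) (5,4)
{TDse, TEse} → row (1,0) (2,3) (6,0)
{TDsd, TEsd} → row (1,0) (2,3) (4,5)
{TDqa, TEqa} → row (4,1) (2,3) (5,4)
{TDqe, TEqe} → row (4,1) (2,3) (6,0)
{TDqd, TEqd} → row (4,1) (2,3) (4,5)
{HDsa, HDse, HDsd, HDqa, HDqe, HDqd} → row (5,3) (5,3) (5,3)
{HEsa, HEse, HEsd, HEqa, HEqe, HEqd} → row (3,4) (3,4) (3,4)
That's 8 distinct rows out of 24 strategies.

8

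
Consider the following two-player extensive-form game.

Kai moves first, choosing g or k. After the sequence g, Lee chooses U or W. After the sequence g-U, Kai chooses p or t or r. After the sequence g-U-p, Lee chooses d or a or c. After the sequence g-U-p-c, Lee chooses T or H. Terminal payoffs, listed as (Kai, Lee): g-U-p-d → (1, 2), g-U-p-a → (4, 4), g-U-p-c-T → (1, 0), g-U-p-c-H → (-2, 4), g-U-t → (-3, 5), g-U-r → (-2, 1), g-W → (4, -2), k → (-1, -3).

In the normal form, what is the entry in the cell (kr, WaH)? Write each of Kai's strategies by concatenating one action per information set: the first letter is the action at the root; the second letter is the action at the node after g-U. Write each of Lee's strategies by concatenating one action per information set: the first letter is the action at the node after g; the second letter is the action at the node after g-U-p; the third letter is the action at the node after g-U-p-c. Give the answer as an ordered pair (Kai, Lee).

Trace the play path from the root:
  Kai plays k
→ terminal payoff (-1, -3).
(Kai's choice at the node after g-U is never reached on this path, so it doesn't affect the outcome.)

(-1, -3)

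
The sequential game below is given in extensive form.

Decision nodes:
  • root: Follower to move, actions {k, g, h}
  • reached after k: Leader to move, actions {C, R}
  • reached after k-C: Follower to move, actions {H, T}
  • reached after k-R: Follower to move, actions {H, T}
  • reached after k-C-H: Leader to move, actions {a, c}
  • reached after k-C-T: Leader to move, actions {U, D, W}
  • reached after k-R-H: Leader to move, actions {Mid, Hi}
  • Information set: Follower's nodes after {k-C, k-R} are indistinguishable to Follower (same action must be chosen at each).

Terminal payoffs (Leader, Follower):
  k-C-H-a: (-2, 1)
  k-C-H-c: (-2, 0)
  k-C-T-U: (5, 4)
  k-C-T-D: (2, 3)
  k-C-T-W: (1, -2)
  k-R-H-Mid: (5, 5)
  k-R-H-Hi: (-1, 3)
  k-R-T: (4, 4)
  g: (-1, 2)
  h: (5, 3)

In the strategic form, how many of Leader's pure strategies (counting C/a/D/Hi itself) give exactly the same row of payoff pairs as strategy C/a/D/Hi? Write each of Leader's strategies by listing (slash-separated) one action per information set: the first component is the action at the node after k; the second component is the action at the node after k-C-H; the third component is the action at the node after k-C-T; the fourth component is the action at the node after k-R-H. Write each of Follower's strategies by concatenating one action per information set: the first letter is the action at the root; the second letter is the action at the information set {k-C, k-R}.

2

Row for C/a/D/Hi (columns kH, kT, gH, gT, hH, hT): (-2,1) (2,3) (-1,2) (-1,2) (5,3) (5,3).
Under C/a/D/Hi, Leader's choice at the node after k-R-H can never be reached regardless of what Follower does, so varying those choices leaves every outcome unchanged.
Holding the reachable choices fixed and varying the unreachable one freely already gives 2 equivalent strategies.
No other strategy reproduces this row, so those 2 are the full class: C/a/D/Mid, C/a/D/Hi.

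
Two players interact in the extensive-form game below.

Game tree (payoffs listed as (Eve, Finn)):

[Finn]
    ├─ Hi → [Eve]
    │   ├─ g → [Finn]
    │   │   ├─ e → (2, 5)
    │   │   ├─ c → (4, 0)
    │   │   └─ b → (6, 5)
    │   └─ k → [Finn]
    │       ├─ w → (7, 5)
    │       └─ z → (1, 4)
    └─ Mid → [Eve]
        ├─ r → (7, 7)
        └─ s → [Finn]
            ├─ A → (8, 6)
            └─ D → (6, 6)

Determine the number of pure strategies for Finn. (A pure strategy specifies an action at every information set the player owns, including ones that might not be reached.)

Finn owns the root with actions {Hi, Mid} — two choices.
Finn owns the node after Hi-g with actions {e, c, b} — three choices.
Finn owns the node after Hi-k with actions {w, z} — two choices.
Finn owns the node after Mid-s with actions {A, D} — two choices.
A pure strategy fixes one action at each information set independently, so the count is the product 2 × 3 × 2 × 2 = 24.
(For reference, Eve has 4 pure strategies, giving a 24×4 normal-form matrix.)

24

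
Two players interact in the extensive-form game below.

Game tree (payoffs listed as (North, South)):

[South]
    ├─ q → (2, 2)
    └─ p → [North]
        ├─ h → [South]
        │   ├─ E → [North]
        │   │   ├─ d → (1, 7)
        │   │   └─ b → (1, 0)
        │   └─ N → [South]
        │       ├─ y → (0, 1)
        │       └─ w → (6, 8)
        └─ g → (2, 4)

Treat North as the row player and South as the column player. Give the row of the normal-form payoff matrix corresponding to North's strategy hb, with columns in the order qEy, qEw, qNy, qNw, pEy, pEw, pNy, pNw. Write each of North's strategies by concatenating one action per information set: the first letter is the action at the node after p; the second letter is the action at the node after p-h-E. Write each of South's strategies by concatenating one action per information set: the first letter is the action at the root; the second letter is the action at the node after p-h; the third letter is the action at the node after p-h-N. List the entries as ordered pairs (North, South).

vs qEy: South plays q → (2, 2)
vs qEw: South plays q → (2, 2)
vs qNy: South plays q → (2, 2)
vs qNw: South plays q → (2, 2)
vs pEy: South plays p → North plays h at [p] → South plays E at [p-h] → North plays b at [p-h-E] → (1, 0)
vs pEw: South plays p → North plays h at [p] → South plays E at [p-h] → North plays b at [p-h-E] → (1, 0)
vs pNy: South plays p → North plays h at [p] → South plays N at [p-h] → South plays y at [p-h-N] → (0, 1)
vs pNw: South plays p → North plays h at [p] → South plays N at [p-h] → South plays w at [p-h-N] → (6, 8)

(2,2) (2,2) (2,2) (2,2) (1,0) (1,0) (0,1) (6,8)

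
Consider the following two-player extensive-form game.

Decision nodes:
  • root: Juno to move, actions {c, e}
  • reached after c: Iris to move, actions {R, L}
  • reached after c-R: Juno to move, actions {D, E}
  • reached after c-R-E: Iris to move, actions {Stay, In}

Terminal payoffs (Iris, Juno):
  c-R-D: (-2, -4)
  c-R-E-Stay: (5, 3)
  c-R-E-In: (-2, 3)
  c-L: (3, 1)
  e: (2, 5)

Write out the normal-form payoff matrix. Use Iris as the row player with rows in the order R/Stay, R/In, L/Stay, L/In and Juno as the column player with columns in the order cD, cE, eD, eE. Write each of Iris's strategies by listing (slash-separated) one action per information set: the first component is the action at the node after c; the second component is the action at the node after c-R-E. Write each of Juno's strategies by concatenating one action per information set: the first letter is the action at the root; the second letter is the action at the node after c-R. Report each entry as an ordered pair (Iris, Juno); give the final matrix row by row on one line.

R/Stay: (-2,-4) (5,3) (2,5) (2,5) | R/In: (-2,-4) (-2,3) (2,5) (2,5) | L/Stay: (3,1) (3,1) (2,5) (2,5) | L/In: (3,1) (3,1) (2,5) (2,5)

             cD       cE       eD       eE
R/Stay  (-2,-4)    (5,3)    (2,5)    (2,5)
  R/In  (-2,-4)   (-2,3)    (2,5)    (2,5)
L/Stay    (3,1)    (3,1)    (2,5)    (2,5)
  L/In    (3,1)    (3,1)    (2,5)    (2,5)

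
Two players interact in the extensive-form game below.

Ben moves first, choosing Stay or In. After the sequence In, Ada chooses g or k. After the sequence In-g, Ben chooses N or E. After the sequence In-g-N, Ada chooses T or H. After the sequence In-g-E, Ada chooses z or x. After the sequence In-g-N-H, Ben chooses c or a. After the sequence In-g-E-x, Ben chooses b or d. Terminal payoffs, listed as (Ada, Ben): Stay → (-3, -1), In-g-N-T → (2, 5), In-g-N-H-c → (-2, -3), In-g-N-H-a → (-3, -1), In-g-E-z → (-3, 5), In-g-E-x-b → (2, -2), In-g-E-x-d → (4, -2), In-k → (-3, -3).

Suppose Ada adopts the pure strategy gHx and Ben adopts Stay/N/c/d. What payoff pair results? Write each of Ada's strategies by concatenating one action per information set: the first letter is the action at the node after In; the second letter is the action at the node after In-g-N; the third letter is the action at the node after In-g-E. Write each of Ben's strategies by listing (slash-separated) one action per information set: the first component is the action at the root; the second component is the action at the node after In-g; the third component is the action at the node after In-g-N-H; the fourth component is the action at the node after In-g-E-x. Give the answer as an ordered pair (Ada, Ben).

Trace the play path from the root:
  Ben plays Stay
→ terminal payoff (-3, -1).
(Ada's choice at the node after In is never reached on this path, so it doesn't affect the outcome.)

(-3, -1)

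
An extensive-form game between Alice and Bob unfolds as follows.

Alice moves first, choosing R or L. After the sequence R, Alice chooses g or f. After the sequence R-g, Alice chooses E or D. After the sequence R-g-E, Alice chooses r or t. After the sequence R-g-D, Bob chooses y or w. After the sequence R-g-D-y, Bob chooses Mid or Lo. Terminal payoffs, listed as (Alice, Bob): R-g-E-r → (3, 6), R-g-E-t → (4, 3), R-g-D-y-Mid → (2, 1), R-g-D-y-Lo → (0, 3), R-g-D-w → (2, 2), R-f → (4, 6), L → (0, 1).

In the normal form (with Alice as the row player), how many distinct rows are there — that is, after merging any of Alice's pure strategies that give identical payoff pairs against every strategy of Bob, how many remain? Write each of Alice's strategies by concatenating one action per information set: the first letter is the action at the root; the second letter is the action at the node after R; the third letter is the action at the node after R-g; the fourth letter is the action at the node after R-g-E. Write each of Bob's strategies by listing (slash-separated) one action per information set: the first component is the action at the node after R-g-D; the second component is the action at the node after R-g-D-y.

Alice has 16 pure strategies: RgEr, RgEt, RgDr, RgDt, RfEr, RfEt, RfDr, RfDt, LgEr, LgEt, LgDr, LgDt, LfEr, LfEt, LfDr, LfDt. Columns: y/Mid, y/Lo, w/Mid, w/Lo.
{RgEr} → row (3,6) (3,6) (3,6) (3,6)
{RgEt} → row (4,3) (4,3) (4,3) (4,3)
{RgDr, RgDt} → row (2,1) (0,3) (2,2) (2,2)
{RfEr, RfEt, RfDr, RfDt} → row (4,6) (4,6) (4,6) (4,6)
{LgEr, LgEt, LgDr, LgDt, LfEr, LfEt, LfDr, LfDt} → row (0,1) (0,1) (0,1) (0,1)
That's 5 distinct rows out of 16 strategies.

5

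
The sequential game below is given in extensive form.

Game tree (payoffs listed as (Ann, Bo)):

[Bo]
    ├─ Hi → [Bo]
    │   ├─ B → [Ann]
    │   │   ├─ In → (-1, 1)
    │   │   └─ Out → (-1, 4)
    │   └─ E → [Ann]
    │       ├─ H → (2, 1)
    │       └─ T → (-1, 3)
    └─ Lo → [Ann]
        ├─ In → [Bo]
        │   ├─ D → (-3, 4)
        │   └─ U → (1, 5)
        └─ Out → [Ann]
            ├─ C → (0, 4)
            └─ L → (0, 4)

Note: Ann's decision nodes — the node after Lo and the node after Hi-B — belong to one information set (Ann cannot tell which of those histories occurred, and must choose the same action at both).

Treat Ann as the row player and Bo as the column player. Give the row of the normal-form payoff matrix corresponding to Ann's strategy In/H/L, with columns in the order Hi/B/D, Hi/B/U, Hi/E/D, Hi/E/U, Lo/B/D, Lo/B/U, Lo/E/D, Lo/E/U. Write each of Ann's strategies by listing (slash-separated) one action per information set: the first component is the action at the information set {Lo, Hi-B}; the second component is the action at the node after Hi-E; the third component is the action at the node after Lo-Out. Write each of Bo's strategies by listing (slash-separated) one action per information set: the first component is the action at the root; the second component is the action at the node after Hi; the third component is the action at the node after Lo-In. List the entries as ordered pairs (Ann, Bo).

vs Hi/B/D: Bo plays Hi → Bo plays B at [Hi] → Ann plays In at [Hi-B] → (-1, 1)
vs Hi/B/U: Bo plays Hi → Bo plays B at [Hi] → Ann plays In at [Hi-B] → (-1, 1)
vs Hi/E/D: Bo plays Hi → Bo plays E at [Hi] → Ann plays H at [Hi-E] → (2, 1)
vs Hi/E/U: Bo plays Hi → Bo plays E at [Hi] → Ann plays H at [Hi-E] → (2, 1)
vs Lo/B/D: Bo plays Lo → Ann plays In at [Lo] → Bo plays D at [Lo-In] → (-3, 4)
vs Lo/B/U: Bo plays Lo → Ann plays In at [Lo] → Bo plays U at [Lo-In] → (1, 5)
vs Lo/E/D: Bo plays Lo → Ann plays In at [Lo] → Bo plays D at [Lo-In] → (-3, 4)
vs Lo/E/U: Bo plays Lo → Ann plays In at [Lo] → Bo plays U at [Lo-In] → (1, 5)

(-1,1) (-1,1) (2,1) (2,1) (-3,4) (1,5) (-3,4) (1,5)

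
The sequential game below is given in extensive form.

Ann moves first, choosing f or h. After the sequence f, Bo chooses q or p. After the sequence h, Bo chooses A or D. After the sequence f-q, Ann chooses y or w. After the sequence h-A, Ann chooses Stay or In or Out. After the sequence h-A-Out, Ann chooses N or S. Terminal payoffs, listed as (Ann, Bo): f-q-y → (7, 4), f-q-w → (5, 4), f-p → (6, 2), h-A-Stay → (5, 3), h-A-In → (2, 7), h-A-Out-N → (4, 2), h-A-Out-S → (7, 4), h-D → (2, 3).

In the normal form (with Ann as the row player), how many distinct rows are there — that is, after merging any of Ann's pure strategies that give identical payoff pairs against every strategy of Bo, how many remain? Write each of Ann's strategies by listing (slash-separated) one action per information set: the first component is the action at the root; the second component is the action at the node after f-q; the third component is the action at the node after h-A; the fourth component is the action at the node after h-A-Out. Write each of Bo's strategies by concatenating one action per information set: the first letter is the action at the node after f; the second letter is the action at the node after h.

6

Ann has 24 pure strategies: f/y/Stay/N, f/y/Stay/S, f/y/In/N, f/y/In/S, f/y/Out/N, f/y/Out/S, f/w/Stay/N, f/w/Stay/S, f/w/In/N, f/w/In/S, f/w/Out/N, f/w/Out/S, h/y/Stay/N, h/y/Stay/S, h/y/In/N, h/y/In/S, h/y/Out/N, h/y/Out/S, h/w/Stay/N, h/w/Stay/S, h/w/In/N, h/w/In/S, h/w/Out/N, h/w/Out/S. Columns: qA, qD, pA, pD.
{f/y/Stay/N, f/y/Stay/S, f/y/In/N, f/y/In/S, f/y/Out/N, f/y/Out/S} → row (7,4) (7,4) (6,2) (6,2)
{f/w/Stay/N, f/w/Stay/S, f/w/In/N, f/w/In/S, f/w/Out/N, f/w/Out/S} → row (5,4) (5,4) (6,2) (6,2)
{h/y/Stay/N, h/y/Stay/S, h/w/Stay/N, h/w/Stay/S} → row (5,3) (2,3) (5,3) (2,3)
{h/y/In/N, h/y/In/S, h/w/In/N, h/w/In/S} → row (2,7) (2,3) (2,7) (2,3)
{h/y/Out/N, h/w/Out/N} → row (4,2) (2,3) (4,2) (2,3)
{h/y/Out/S, h/w/Out/S} → row (7,4) (2,3) (7,4) (2,3)
That's 6 distinct rows out of 24 strategies.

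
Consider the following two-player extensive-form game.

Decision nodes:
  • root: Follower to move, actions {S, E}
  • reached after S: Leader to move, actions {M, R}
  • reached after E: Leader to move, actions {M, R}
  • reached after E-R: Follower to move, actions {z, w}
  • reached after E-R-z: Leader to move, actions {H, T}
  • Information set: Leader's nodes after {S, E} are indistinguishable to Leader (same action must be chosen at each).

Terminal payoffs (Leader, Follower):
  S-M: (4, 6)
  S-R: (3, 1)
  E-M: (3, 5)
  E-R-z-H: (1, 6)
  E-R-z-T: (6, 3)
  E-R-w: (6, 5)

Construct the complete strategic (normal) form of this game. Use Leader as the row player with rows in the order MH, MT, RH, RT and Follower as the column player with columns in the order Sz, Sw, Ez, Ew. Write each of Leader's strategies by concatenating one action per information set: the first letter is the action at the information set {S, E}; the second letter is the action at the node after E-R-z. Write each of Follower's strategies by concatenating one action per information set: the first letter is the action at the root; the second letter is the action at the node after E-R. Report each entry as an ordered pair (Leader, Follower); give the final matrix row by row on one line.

Row MH: Sz→(4,6), Sw→(4,6), Ez→(3,5), Ew→(3,5)
Row MT: Sz→(4,6), Sw→(4,6), Ez→(3,5), Ew→(3,5)
Row RH: Sz→(3,1), Sw→(3,1), Ez→(1,6), Ew→(6,5)
Row RT: Sz→(3,1), Sw→(3,1), Ez→(6,3), Ew→(6,5)

MH: (4,6) (4,6) (3,5) (3,5) | MT: (4,6) (4,6) (3,5) (3,5) | RH: (3,1) (3,1) (1,6) (6,5) | RT: (3,1) (3,1) (6,3) (6,5)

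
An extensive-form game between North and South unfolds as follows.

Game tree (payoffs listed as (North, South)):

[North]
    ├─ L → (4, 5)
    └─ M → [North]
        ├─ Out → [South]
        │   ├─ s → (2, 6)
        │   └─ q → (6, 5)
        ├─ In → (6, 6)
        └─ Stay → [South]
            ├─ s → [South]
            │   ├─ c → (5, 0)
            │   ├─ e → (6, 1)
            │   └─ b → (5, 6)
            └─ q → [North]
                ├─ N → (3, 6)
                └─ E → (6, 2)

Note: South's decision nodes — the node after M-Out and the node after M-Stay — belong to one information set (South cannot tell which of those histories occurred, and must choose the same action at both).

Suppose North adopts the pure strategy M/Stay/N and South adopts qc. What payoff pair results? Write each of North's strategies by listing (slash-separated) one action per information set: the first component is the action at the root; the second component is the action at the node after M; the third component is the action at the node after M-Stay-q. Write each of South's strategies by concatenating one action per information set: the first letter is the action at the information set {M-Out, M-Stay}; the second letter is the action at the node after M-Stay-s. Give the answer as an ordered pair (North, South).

(3, 6)

Trace the play path from the root:
  North plays M
  North plays Stay at [M]
  South plays q at [M-Stay]
  North plays N at [M-Stay-q]
→ terminal payoff (3, 6).
(South's choice at the node after M-Stay-s is never reached on this path, so it doesn't affect the outcome.)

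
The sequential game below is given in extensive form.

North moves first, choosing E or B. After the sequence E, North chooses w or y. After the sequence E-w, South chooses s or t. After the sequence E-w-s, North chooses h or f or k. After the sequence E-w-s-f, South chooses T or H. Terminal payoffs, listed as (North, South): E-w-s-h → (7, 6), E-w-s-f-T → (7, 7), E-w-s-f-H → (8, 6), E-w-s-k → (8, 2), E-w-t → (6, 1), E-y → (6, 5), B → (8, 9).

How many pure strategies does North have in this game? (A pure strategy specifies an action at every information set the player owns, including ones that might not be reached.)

12

North owns the root with actions {E, B} — two choices.
North owns the node after E with actions {w, y} — two choices.
North owns the node after E-w-s with actions {h, f, k} — three choices.
A pure strategy fixes one action at each information set independently, so the count is the product 2 × 2 × 3 = 12.
(For reference, South has 4 pure strategies, giving a 12×4 normal-form matrix.)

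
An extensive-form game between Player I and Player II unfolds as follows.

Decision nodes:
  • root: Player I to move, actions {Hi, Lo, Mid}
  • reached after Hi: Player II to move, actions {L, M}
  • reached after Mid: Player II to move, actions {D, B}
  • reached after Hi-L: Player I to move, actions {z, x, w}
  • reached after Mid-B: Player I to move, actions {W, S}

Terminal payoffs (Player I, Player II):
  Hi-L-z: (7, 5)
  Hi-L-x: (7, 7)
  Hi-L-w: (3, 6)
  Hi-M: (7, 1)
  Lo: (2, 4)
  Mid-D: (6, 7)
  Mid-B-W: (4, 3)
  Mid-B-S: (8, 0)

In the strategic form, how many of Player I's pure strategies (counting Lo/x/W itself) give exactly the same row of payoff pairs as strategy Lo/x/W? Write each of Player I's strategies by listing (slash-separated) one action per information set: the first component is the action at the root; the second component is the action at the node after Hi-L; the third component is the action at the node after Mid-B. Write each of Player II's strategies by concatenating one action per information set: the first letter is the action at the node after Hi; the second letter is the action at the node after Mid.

Row for Lo/x/W (columns LD, LB, MD, MB): (2,4) (2,4) (2,4) (2,4).
Under Lo/x/W, Player I's choice at the node after Hi-L and at the node after Mid-B can never be reached regardless of what Player II does, so varying those choices leaves every outcome unchanged.
Holding the reachable choices fixed and varying the unreachable ones freely already gives 3 × 2 = 6 equivalent strategies.
No other strategy reproduces this row, so those 6 are the full class: Lo/z/W, Lo/z/S, Lo/x/W, Lo/x/S, Lo/w/W, Lo/w/S.

6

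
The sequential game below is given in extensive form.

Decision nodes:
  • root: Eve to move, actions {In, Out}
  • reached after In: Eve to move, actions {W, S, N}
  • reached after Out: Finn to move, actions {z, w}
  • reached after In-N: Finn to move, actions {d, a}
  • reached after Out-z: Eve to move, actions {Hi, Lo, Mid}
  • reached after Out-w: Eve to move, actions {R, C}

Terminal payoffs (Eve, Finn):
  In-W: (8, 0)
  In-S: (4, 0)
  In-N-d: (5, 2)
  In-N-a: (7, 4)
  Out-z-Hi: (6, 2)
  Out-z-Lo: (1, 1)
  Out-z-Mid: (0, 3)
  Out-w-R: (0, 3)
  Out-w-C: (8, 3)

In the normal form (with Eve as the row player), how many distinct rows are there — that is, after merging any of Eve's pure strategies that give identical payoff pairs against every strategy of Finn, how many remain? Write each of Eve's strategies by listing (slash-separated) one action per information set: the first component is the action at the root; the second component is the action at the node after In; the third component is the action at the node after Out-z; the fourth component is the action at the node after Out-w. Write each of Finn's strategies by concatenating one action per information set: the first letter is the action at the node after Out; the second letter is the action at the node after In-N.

9

Eve has 36 pure strategies: In/W/Hi/R, In/W/Hi/C, In/W/Lo/R, In/W/Lo/C, In/W/Mid/R, In/W/Mid/C, In/S/Hi/R, In/S/Hi/C, In/S/Lo/R, In/S/Lo/C, In/S/Mid/R, In/S/Mid/C, In/N/Hi/R, In/N/Hi/C, In/N/Lo/R, In/N/Lo/C, In/N/Mid/R, In/N/Mid/C, Out/W/Hi/R, Out/W/Hi/C, Out/W/Lo/R, Out/W/Lo/C, Out/W/Mid/R, Out/W/Mid/C, Out/S/Hi/R, Out/S/Hi/C, Out/S/Lo/R, Out/S/Lo/C, Out/S/Mid/R, Out/S/Mid/C, Out/N/Hi/R, Out/N/Hi/C, Out/N/Lo/R, Out/N/Lo/C, Out/N/Mid/R, Out/N/Mid/C. Columns: zd, za, wd, wa.
{In/W/Hi/R, In/W/Hi/C, In/W/Lo/R, In/W/Lo/C, In/W/Mid/R, In/W/Mid/C} → row (8,0) (8,0) (8,0) (8,0)
{In/S/Hi/R, In/S/Hi/C, In/S/Lo/R, In/S/Lo/C, In/S/Mid/R, In/S/Mid/C} → row (4,0) (4,0) (4,0) (4,0)
{In/N/Hi/R, In/N/Hi/C, In/N/Lo/R, In/N/Lo/C, In/N/Mid/R, In/N/Mid/C} → row (5,2) (7,4) (5,2) (7,4)
{Out/W/Hi/R, Out/S/Hi/R, Out/N/Hi/R} → row (6,2) (6,2) (0,3) (0,3)
{Out/W/Hi/C, Out/S/Hi/C, Out/N/Hi/C} → row (6,2) (6,2) (8,3) (8,3)
{Out/W/Lo/R, Out/S/Lo/R, Out/N/Lo/R} → row (1,1) (1,1) (0,3) (0,3)
{Out/W/Lo/C, Out/S/Lo/C, Out/N/Lo/C} → row (1,1) (1,1) (8,3) (8,3)
{Out/W/Mid/R, Out/S/Mid/R, Out/N/Mid/R} → row (0,3) (0,3) (0,3) (0,3)
{Out/W/Mid/C, Out/S/Mid/C, Out/N/Mid/C} → row (0,3) (0,3) (8,3) (8,3)
That's 9 distinct rows out of 36 strategies.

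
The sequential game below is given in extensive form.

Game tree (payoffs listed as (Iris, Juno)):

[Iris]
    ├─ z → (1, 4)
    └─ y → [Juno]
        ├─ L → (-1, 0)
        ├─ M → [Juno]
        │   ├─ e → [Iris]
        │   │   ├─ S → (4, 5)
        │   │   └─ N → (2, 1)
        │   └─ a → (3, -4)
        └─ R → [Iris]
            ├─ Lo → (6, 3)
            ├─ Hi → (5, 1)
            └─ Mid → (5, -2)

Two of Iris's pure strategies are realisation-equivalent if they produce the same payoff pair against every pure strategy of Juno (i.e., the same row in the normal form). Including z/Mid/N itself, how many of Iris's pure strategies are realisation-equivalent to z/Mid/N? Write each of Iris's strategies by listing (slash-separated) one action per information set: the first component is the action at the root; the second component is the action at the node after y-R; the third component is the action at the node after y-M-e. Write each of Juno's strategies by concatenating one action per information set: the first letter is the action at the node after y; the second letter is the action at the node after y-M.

6

Row for z/Mid/N (columns Le, La, Me, Ma, Re, Ra): (1,4) (1,4) (1,4) (1,4) (1,4) (1,4).
Under z/Mid/N, Iris's choice at the node after y-R and at the node after y-M-e can never be reached regardless of what Juno does, so varying those choices leaves every outcome unchanged.
Holding the reachable choices fixed and varying the unreachable ones freely already gives 3 × 2 = 6 equivalent strategies.
No other strategy reproduces this row, so those 6 are the full class: z/Lo/S, z/Lo/N, z/Hi/S, z/Hi/N, z/Mid/S, z/Mid/N.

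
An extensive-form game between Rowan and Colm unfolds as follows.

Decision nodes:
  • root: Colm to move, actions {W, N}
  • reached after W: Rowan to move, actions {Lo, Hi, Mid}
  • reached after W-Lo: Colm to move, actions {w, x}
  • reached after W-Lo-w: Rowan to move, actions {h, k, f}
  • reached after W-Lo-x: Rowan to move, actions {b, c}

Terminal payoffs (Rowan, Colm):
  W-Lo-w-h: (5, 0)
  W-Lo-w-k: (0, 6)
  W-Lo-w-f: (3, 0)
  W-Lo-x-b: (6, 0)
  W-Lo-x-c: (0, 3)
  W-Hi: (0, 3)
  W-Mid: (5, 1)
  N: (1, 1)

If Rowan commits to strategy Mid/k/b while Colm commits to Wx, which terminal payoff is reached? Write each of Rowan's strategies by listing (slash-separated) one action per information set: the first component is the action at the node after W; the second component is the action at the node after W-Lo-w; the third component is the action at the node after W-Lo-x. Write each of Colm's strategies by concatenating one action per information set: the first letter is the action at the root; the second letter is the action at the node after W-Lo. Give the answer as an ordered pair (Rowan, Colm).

Trace the play path from the root:
  Colm plays W
  Rowan plays Mid at [W]
→ terminal payoff (5, 1).
(Rowan's choice at the node after W-Lo-w is never reached on this path, so it doesn't affect the outcome.)

(5, 1)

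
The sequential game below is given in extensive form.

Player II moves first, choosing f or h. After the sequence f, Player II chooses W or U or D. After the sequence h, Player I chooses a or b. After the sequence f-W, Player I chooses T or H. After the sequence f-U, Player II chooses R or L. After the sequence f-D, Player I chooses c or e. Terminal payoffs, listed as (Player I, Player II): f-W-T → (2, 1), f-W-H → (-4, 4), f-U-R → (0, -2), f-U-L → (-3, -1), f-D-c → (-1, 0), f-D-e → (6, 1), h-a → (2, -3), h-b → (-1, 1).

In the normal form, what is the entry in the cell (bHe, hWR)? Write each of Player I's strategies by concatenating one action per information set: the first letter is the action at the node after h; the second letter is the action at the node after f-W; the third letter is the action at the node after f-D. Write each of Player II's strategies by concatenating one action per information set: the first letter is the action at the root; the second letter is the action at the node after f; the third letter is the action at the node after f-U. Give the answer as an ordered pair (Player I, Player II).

Trace the play path from the root:
  Player II plays h
  Player I plays b at [h]
→ terminal payoff (-1, 1).
(Player I's choice at the node after f-W is never reached on this path, so it doesn't affect the outcome.)

(-1, 1)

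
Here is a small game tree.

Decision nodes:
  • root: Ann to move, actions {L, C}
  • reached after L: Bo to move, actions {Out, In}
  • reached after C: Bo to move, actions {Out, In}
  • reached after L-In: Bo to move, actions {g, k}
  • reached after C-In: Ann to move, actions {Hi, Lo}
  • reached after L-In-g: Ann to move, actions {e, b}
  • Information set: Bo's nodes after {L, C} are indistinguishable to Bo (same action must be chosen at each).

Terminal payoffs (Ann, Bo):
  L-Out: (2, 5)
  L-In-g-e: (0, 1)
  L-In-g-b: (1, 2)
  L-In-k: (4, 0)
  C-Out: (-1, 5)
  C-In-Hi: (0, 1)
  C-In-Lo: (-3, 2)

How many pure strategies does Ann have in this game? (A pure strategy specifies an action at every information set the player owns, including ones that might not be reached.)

8

Ann owns the root with actions {L, C} — two choices.
Ann owns the node after C-In with actions {Hi, Lo} — two choices.
Ann owns the node after L-In-g with actions {e, b} — two choices.
A pure strategy fixes one action at each information set independently, so the count is the product 2 × 2 × 2 = 8.
(For reference, Bo has 4 pure strategies, giving a 8×4 normal-form matrix.)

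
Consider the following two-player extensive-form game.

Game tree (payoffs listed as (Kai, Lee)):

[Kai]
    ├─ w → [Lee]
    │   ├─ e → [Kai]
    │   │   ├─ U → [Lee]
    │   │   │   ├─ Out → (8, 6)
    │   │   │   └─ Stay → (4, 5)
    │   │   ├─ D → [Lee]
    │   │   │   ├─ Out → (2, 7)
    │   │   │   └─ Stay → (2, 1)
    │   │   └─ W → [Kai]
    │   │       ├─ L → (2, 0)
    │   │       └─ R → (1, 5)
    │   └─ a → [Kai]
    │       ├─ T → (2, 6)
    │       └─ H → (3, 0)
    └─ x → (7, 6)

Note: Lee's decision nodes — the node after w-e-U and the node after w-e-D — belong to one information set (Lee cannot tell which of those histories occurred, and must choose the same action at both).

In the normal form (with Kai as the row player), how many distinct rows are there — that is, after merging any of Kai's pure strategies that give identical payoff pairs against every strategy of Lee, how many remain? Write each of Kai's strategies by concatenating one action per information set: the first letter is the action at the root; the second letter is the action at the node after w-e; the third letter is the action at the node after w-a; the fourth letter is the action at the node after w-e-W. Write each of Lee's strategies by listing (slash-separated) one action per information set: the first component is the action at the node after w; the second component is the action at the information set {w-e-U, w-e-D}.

9

Kai has 24 pure strategies: wUTL, wUTR, wUHL, wUHR, wDTL, wDTR, wDHL, wDHR, wWTL, wWTR, wWHL, wWHR, xUTL, xUTR, xUHL, xUHR, xDTL, xDTR, xDHL, xDHR, xWTL, xWTR, xWHL, xWHR. Columns: e/Out, e/Stay, a/Out, a/Stay.
{wUTL, wUTR} → row (8,6) (4,5) (2,6) (2,6)
{wUHL, wUHR} → row (8,6) (4,5) (3,0) (3,0)
{wDTL, wDTR} → row (2,7) (2,1) (2,6) (2,6)
{wDHL, wDHR} → row (2,7) (2,1) (3,0) (3,0)
{wWTL} → row (2,0) (2,0) (2,6) (2,6)
{wWTR} → row (1,5) (1,5) (2,6) (2,6)
{wWHL} → row (2,0) (2,0) (3,0) (3,0)
{wWHR} → row (1,5) (1,5) (3,0) (3,0)
{xUTL, xUTR, xUHL, xUHR, xDTL, xDTR, xDHL, xDHR, xWTL, xWTR, xWHL, xWHR} → row (7,6) (7,6) (7,6) (7,6)
That's 9 distinct rows out of 24 strategies.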